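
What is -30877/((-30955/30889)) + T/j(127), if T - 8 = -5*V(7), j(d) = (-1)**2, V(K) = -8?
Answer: 955245493/30955 ≈ 30859.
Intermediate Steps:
j(d) = 1
T = 48 (T = 8 - 5*(-8) = 8 + 40 = 48)
-30877/((-30955/30889)) + T/j(127) = -30877/((-30955/30889)) + 48/1 = -30877/((-30955*1/30889)) + 48*1 = -30877/(-30955/30889) + 48 = -30877*(-30889/30955) + 48 = 953759653/30955 + 48 = 955245493/30955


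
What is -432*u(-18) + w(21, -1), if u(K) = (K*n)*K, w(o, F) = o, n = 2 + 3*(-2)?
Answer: 559893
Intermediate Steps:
n = -4 (n = 2 - 6 = -4)
u(K) = -4*K² (u(K) = (K*(-4))*K = (-4*K)*K = -4*K²)
-432*u(-18) + w(21, -1) = -(-1728)*(-18)² + 21 = -(-1728)*324 + 21 = -432*(-1296) + 21 = 559872 + 21 = 559893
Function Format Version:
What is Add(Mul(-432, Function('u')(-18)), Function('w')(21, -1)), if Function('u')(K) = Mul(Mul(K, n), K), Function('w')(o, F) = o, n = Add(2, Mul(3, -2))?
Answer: 559893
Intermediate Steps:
n = -4 (n = Add(2, -6) = -4)
Function('u')(K) = Mul(-4, Pow(K, 2)) (Function('u')(K) = Mul(Mul(K, -4), K) = Mul(Mul(-4, K), K) = Mul(-4, Pow(K, 2)))
Add(Mul(-432, Function('u')(-18)), Function('w')(21, -1)) = Add(Mul(-432, Mul(-4, Pow(-18, 2))), 21) = Add(Mul(-432, Mul(-4, 324)), 21) = Add(Mul(-432, -1296), 21) = Add(559872, 21) = 559893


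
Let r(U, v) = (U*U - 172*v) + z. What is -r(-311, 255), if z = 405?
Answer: -53266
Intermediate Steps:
r(U, v) = 405 + U**2 - 172*v (r(U, v) = (U*U - 172*v) + 405 = (U**2 - 172*v) + 405 = 405 + U**2 - 172*v)
-r(-311, 255) = -(405 + (-311)**2 - 172*255) = -(405 + 96721 - 43860) = -1*53266 = -53266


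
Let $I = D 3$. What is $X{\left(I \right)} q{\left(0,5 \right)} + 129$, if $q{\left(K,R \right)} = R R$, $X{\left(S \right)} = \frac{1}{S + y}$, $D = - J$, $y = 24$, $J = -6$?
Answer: $\frac{5443}{42} \approx 129.6$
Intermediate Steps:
$D = 6$ ($D = \left(-1\right) \left(-6\right) = 6$)
$I = 18$ ($I = 6 \cdot 3 = 18$)
$X{\left(S \right)} = \frac{1}{24 + S}$ ($X{\left(S \right)} = \frac{1}{S + 24} = \frac{1}{24 + S}$)
$q{\left(K,R \right)} = R^{2}$
$X{\left(I \right)} q{\left(0,5 \right)} + 129 = \frac{5^{2}}{24 + 18} + 129 = \frac{1}{42} \cdot 25 + 129 = \frac{25}{42} + 129 = \frac{5443}{42}$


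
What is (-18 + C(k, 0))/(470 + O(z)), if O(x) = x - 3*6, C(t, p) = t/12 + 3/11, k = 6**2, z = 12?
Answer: -81/2552 ≈ -0.031740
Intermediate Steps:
k = 36
C(t, p) = 3/11 + t/12 (C(t, p) = t*(1/12) + 3*(1/11) = t/12 + 3/11 = 3/11 + t/12)
O(x) = -18 + x (O(x) = x - 18 = -18 + x)
(-18 + C(k, 0))/(470 + O(z)) = (-18 + (3/11 + (1/12)*36))/(470 + (-18 + 12)) = (-18 + (3/11 + 3))/(470 - 6) = (-18 + 36/11)/464 = -162/11*1/464 = -81/2552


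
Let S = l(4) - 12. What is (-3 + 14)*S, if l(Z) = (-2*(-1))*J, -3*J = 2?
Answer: -440/3 ≈ -146.67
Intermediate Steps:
J = -⅔ (J = -⅓*2 = -⅔ ≈ -0.66667)
l(Z) = -4/3 (l(Z) = -2*(-1)*(-⅔) = 2*(-⅔) = -4/3)
S = -40/3 (S = -4/3 - 12 = -40/3 ≈ -13.333)
(-3 + 14)*S = (-3 + 14)*(-40/3) = 11*(-40/3) = -440/3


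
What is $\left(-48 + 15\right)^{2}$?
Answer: $1089$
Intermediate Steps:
$\left(-48 + 15\right)^{2} = \left(-33\right)^{2} = 1089$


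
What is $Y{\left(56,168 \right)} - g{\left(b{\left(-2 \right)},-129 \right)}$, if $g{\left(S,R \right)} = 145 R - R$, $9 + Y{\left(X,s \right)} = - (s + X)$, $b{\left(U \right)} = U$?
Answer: $18343$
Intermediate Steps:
$Y{\left(X,s \right)} = -9 - X - s$ ($Y{\left(X,s \right)} = -9 - \left(s + X\right) = -9 - \left(X + s\right) = -9 - X - s$)
$g{\left(S,R \right)} = 144 R$
$Y{\left(56,168 \right)} - g{\left(b{\left(-2 \right)},-129 \right)} = \left(-9 - 56 - 168\right) - 144 \left(-129\right) = \left(-9 - 56 - 168\right) - -18576 = -233 + 18576 = 18343$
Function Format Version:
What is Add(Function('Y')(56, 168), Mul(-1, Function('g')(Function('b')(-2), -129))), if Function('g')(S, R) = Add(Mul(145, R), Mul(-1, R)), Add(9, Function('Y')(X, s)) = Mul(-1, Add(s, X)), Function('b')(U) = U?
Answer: 18343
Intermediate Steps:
Function('Y')(X, s) = Add(-9, Mul(-1, X), Mul(-1, s)) (Function('Y')(X, s) = Add(-9, Mul(-1, Add(s, X))) = Add(-9, Mul(-1, Add(X, s))) = Add(-9, Add(Mul(-1, X), Mul(-1, s))) = Add(-9, Mul(-1, X), Mul(-1, s)))
Function('g')(S, R) = Mul(144, R)
Add(Function('Y')(56, 168), Mul(-1, Function('g')(Function('b')(-2), -129))) = Add(Add(-9, Mul(-1, 56), Mul(-1, 168)), Mul(-1, Mul(144, -129))) = Add(Add(-9, -56, -168), Mul(-1, -18576)) = Add(-233, 18576) = 18343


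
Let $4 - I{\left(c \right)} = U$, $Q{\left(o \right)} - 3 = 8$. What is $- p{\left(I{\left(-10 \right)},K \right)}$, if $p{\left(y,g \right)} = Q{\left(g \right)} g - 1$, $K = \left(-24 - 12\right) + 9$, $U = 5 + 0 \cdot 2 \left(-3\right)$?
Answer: $298$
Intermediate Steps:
$Q{\left(o \right)} = 11$ ($Q{\left(o \right)} = 3 + 8 = 11$)
$U = 5$ ($U = 5 + 0 \left(-6\right) = 5 + 0 = 5$)
$I{\left(c \right)} = -1$ ($I{\left(c \right)} = 4 - 5 = -1$)
$K = -27$ ($K = -36 + 9 = -27$)
$p{\left(y,g \right)} = -1 + 11 g$ ($p{\left(y,g \right)} = 11 g - 1 = -1 + 11 g$)
$- p{\left(I{\left(-10 \right)},K \right)} = - (-1 + 11 \left(-27\right)) = - (-1 - 297) = \left(-1\right) \left(-298\right) = 298$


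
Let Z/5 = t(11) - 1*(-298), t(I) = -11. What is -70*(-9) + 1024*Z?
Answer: 1470070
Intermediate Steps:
Z = 1435 (Z = 5*(-11 - 1*(-298)) = 5*(-11 + 298) = 5*287 = 1435)
-70*(-9) + 1024*Z = -70*(-9) + 1024*1435 = 630 + 1469440 = 1470070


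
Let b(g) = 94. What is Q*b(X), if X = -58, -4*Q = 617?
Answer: -28999/2 ≈ -14500.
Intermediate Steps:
Q = -617/4 (Q = -1/4*617 = -617/4 ≈ -154.25)
Q*b(X) = -617/4*94 = -28999/2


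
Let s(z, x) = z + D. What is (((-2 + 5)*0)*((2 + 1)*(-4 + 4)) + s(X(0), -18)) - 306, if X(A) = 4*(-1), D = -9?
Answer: -319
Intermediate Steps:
X(A) = -4
s(z, x) = -9 + z (s(z, x) = z - 9 = -9 + z)
(((-2 + 5)*0)*((2 + 1)*(-4 + 4)) + s(X(0), -18)) - 306 = (((-2 + 5)*0)*((2 + 1)*(-4 + 4)) + (-9 - 4)) - 306 = ((3*0)*(3*0) - 13) - 306 = (0*0 - 13) - 306 = (0 - 13) - 306 = -13 - 306 = -319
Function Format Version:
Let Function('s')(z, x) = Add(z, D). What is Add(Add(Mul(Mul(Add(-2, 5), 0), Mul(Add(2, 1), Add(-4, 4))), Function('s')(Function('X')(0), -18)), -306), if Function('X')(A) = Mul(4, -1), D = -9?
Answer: -319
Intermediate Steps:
Function('X')(A) = -4
Function('s')(z, x) = Add(-9, z) (Function('s')(z, x) = Add(z, -9) = Add(-9, z))
Add(Add(Mul(Mul(Add(-2, 5), 0), Mul(Add(2, 1), Add(-4, 4))), Function('s')(Function('X')(0), -18)), -306) = Add(Add(Mul(Mul(Add(-2, 5), 0), Mul(Add(2, 1), Add(-4, 4))), Add(-9, -4)), -306) = Add(Add(Mul(Mul(3, 0), Mul(3, 0)), -13), -306) = Add(Add(Mul(0, 0), -13), -306) = Add(Add(0, -13), -306) = Add(-13, -306) = -319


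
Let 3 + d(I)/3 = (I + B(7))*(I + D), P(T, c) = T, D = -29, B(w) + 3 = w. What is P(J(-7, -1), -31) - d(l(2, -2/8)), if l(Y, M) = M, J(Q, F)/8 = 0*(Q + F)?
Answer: 5409/16 ≈ 338.06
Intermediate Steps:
B(w) = -3 + w
J(Q, F) = 0 (J(Q, F) = 8*(0*(Q + F)) = 8*(0*(F + Q)) = 8*0 = 0)
d(I) = -9 + 3*(-29 + I)*(4 + I) (d(I) = -9 + 3*((I + (-3 + 7))*(I - 29)) = -9 + 3*((I + 4)*(-29 + I)) = -9 + 3*((4 + I)*(-29 + I)) = -9 + 3*((-29 + I)*(4 + I)) = -9 + 3*(-29 + I)*(4 + I))
P(J(-7, -1), -31) - d(l(2, -2/8)) = 0 - (-357 - (-150)/8 + 3*(-2/8)**2) = 0 - (-357 - (-150)/8 + 3*(-2*1/8)**2) = 0 - (-357 - 75*(-1/4) + 3*(-1/4)**2) = 0 - (-357 + 75/4 + 3*(1/16)) = 0 - (-357 + 75/4 + 3/16) = 0 - 1*(-5409/16) = 0 + 5409/16 = 5409/16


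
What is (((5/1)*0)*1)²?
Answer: 0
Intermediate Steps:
(((5/1)*0)*1)² = (((5*1)*0)*1)² = ((5*0)*1)² = (0*1)² = 0² = 0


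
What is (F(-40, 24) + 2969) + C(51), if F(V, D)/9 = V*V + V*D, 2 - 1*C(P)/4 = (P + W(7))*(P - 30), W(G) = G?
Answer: 3865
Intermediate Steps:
C(P) = 8 - 4*(-30 + P)*(7 + P) (C(P) = 8 - 4*(P + 7)*(P - 30) = 8 - 4*(7 + P)*(-30 + P) = 8 - 4*(-30 + P)*(7 + P))
F(V, D) = 9*V² + 9*D*V (F(V, D) = 9*(V*V + V*D) = 9*(V² + D*V) = 9*V² + 9*D*V)
(F(-40, 24) + 2969) + C(51) = (9*(-40)*(24 - 40) + 2969) + (848 - 4*51² + 92*51) = (9*(-40)*(-16) + 2969) + (848 - 4*2601 + 4692) = (5760 + 2969) + (848 - 10404 + 4692) = 8729 - 4864 = 3865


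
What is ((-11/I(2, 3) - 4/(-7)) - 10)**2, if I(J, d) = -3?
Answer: 14641/441 ≈ 33.200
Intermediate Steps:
((-11/I(2, 3) - 4/(-7)) - 10)**2 = ((-11/(-3) - 4/(-7)) - 10)**2 = ((-11*(-1/3) - 4*(-1/7)) - 10)**2 = ((11/3 + 4/7) - 10)**2 = (89/21 - 10)**2 = (-121/21)**2 = 14641/441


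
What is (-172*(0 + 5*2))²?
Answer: 2958400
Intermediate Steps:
(-172*(0 + 5*2))² = (-172*(0 + 10))² = (-172*10)² = (-1720)² = 2958400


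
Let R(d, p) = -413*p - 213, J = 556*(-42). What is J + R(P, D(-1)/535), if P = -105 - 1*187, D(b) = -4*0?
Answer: -23565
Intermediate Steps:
D(b) = 0
P = -292 (P = -105 - 187 = -292)
J = -23352
R(d, p) = -213 - 413*p
J + R(P, D(-1)/535) = -23352 + (-213 - 0/535) = -23352 + (-213 - 413*0) = -23352 + (-213 + 0) = -23352 - 213 = -23565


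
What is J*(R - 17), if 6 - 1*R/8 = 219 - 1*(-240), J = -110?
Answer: 400510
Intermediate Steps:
R = -3624 (R = 48 - 8*(219 - 1*(-240)) = 48 - 8*(219 + 240) = 48 - 8*459 = 48 - 3672 = -3624)
J*(R - 17) = -110*(-3624 - 17) = -110*(-3641) = 400510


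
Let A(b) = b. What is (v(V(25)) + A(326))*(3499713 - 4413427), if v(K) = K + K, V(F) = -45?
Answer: -215636504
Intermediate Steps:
v(K) = 2*K
(v(V(25)) + A(326))*(3499713 - 4413427) = (2*(-45) + 326)*(3499713 - 4413427) = (-90 + 326)*(-913714) = 236*(-913714) = -215636504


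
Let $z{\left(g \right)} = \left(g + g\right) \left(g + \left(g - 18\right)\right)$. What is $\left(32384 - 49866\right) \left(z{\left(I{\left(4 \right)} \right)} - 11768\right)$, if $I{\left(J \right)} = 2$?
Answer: $206707168$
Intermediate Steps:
$z{\left(g \right)} = 2 g \left(-18 + 2 g\right)$ ($z{\left(g \right)} = 2 g \left(g + \left(-18 + g\right)\right) = 2 g \left(-18 + 2 g\right)$)
$\left(32384 - 49866\right) \left(z{\left(I{\left(4 \right)} \right)} - 11768\right) = \left(32384 - 49866\right) \left(4 \cdot 2 \left(-9 + 2\right) - 11768\right) = - 17482 \left(4 \cdot 2 \left(-7\right) - 11768\right) = - 17482 \left(-56 - 11768\right) = \left(-17482\right) \left(-11824\right) = 206707168$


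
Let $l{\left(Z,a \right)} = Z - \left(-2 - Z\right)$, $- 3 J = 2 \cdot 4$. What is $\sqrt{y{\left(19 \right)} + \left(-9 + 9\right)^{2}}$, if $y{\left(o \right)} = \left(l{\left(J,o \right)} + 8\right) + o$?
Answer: $\frac{\sqrt{213}}{3} \approx 4.8648$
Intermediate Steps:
$J = - \frac{8}{3}$ ($J = - \frac{2 \cdot 4}{3} = \left(- \frac{1}{3}\right) 8 = - \frac{8}{3} \approx -2.6667$)
$l{\left(Z,a \right)} = 2 + 2 Z$ ($l{\left(Z,a \right)} = Z + \left(2 + Z\right) = 2 + 2 Z$)
$y{\left(o \right)} = \frac{14}{3} + o$ ($y{\left(o \right)} = \left(\left(2 + 2 \left(- \frac{8}{3}\right)\right) + 8\right) + o = \left(\left(2 - \frac{16}{3}\right) + 8\right) + o = \left(- \frac{10}{3} + 8\right) + o = \frac{14}{3} + o$)
$\sqrt{y{\left(19 \right)} + \left(-9 + 9\right)^{2}} = \sqrt{\left(\frac{14}{3} + 19\right) + \left(-9 + 9\right)^{2}} = \sqrt{\frac{71}{3} + 0^{2}} = \sqrt{\frac{71}{3} + 0} = \sqrt{\frac{71}{3}} = \frac{\sqrt{213}}{3}$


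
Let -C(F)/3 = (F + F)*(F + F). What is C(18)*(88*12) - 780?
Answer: -4106508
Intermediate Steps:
C(F) = -12*F² (C(F) = -3*(F + F)*(F + F) = -3*2*F*2*F = -12*F²)
C(18)*(88*12) - 780 = (-12*18²)*(88*12) - 780 = -12*324*1056 - 780 = -3888*1056 - 780 = -4105728 - 780 = -4106508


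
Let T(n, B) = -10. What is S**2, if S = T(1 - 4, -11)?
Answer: 100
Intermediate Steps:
S = -10
S**2 = (-10)**2 = 100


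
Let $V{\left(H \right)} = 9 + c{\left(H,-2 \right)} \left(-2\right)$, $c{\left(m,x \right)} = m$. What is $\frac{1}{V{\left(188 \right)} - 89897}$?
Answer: $- \frac{1}{90264} \approx -1.1079 \cdot 10^{-5}$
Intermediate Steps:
$V{\left(H \right)} = 9 - 2 H$ ($V{\left(H \right)} = 9 + H \left(-2\right) = 9 - 2 H$)
$\frac{1}{V{\left(188 \right)} - 89897} = \frac{1}{\left(9 - 376\right) - 89897} = \frac{1}{-367 - 89897} = \frac{1}{-90264} = - \frac{1}{90264}$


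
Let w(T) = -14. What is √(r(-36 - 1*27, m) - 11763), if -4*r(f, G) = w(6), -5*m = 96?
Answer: I*√47038/2 ≈ 108.44*I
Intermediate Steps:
m = -96/5 (m = -⅕*96 = -96/5 ≈ -19.200)
r(f, G) = 7/2 (r(f, G) = -¼*(-14) = 7/2)
√(r(-36 - 1*27, m) - 11763) = √(7/2 - 11763) = √(-23519/2) = I*√47038/2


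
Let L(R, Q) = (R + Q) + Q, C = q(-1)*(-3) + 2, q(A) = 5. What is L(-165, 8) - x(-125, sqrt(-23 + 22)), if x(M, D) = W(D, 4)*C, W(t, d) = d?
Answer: -97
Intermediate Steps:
C = -13 (C = 5*(-3) + 2 = -15 + 2 = -13)
x(M, D) = -52 (x(M, D) = 4*(-13) = -52)
L(R, Q) = R + 2*Q (L(R, Q) = (Q + R) + Q = R + 2*Q)
L(-165, 8) - x(-125, sqrt(-23 + 22)) = (-165 + 2*8) - 1*(-52) = (-165 + 16) + 52 = -149 + 52 = -97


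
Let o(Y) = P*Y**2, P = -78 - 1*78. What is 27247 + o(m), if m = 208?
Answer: -6721937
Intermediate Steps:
P = -156 (P = -78 - 78 = -156)
o(Y) = -156*Y**2
27247 + o(m) = 27247 - 156*208**2 = 27247 - 156*43264 = 27247 - 6749184 = -6721937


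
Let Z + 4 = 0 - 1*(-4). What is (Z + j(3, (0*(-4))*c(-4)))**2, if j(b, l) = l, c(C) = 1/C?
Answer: 0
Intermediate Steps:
c(C) = 1/C
Z = 0 (Z = -4 + (0 - 1*(-4)) = -4 + (0 + 4) = -4 + 4 = 0)
(Z + j(3, (0*(-4))*c(-4)))**2 = (0 + (0*(-4))/(-4))**2 = (0 + 0*(-1/4))**2 = (0 + 0)**2 = 0**2 = 0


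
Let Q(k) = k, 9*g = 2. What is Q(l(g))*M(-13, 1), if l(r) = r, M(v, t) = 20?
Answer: 40/9 ≈ 4.4444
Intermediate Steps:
g = 2/9 (g = (⅑)*2 = 2/9 ≈ 0.22222)
Q(l(g))*M(-13, 1) = (2/9)*20 = 40/9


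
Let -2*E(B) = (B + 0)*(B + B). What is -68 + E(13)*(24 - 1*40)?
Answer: 2636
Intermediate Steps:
E(B) = -B² (E(B) = -(B + 0)*(B + B)/2 = -B*2*B/2 = -B²)
-68 + E(13)*(24 - 1*40) = -68 + (-1*13²)*(24 - 1*40) = -68 + (-1*169)*(24 - 40) = -68 - 169*(-16) = -68 + 2704 = 2636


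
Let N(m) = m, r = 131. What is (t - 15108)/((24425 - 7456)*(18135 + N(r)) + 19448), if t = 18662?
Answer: 1777/154987601 ≈ 1.1465e-5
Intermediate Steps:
(t - 15108)/((24425 - 7456)*(18135 + N(r)) + 19448) = (18662 - 15108)/((24425 - 7456)*(18135 + 131) + 19448) = 3554/(16969*18266 + 19448) = 3554/(309955754 + 19448) = 3554/309975202 = 3554*(1/309975202) = 1777/154987601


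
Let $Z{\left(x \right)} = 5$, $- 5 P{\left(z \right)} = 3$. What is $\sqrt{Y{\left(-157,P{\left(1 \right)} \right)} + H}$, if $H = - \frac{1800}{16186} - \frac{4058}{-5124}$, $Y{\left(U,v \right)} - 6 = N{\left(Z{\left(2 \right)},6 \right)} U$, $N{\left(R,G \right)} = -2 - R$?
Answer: $\frac{\sqrt{475342976176385982}}{20734266} \approx 33.252$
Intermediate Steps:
$P{\left(z \right)} = - \frac{3}{5}$ ($P{\left(z \right)} = \left(- \frac{1}{5}\right) 3 = - \frac{3}{5}$)
$Y{\left(U,v \right)} = 6 - 7 U$ ($Y{\left(U,v \right)} = 6 + \left(-2 - 5\right) U = 6 - 7 U$)
$H = \frac{14114897}{20734266}$ ($H = \left(-1800\right) \frac{1}{16186} - - \frac{2029}{2562} = - \frac{900}{8093} + \frac{2029}{2562} = \frac{14114897}{20734266} \approx 0.68075$)
$\sqrt{Y{\left(-157,P{\left(1 \right)} \right)} + H} = \sqrt{\left(6 - -1099\right) + \frac{14114897}{20734266}} = \sqrt{\left(6 + 1099\right) + \frac{14114897}{20734266}} = \sqrt{1105 + \frac{14114897}{20734266}} = \sqrt{\frac{22925478827}{20734266}} = \frac{\sqrt{475342976176385982}}{20734266}$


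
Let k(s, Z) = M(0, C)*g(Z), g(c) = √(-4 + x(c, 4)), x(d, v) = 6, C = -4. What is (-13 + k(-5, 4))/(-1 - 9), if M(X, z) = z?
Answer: 13/10 + 2*√2/5 ≈ 1.8657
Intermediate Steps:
g(c) = √2 (g(c) = √(-4 + 6) = √2)
k(s, Z) = -4*√2
(-13 + k(-5, 4))/(-1 - 9) = (-13 - 4*√2)/(-1 - 9) = (-13 - 4*√2)/(-10) = -(-13 - 4*√2)/10 = 13/10 + 2*√2/5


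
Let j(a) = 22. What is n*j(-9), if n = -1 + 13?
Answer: 264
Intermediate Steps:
n = 12
n*j(-9) = 12*22 = 264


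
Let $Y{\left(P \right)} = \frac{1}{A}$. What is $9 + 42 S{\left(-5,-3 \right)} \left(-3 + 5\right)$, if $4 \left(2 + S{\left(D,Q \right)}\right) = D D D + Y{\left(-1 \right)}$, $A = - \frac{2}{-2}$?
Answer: $-2763$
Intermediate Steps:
$A = 1$ ($A = \left(-2\right) \left(- \frac{1}{2}\right) = 1$)
$Y{\left(P \right)} = 1$ ($Y{\left(P \right)} = 1^{-1} = 1$)
$S{\left(D,Q \right)} = - \frac{7}{4} + \frac{D^{3}}{4}$ ($S{\left(D,Q \right)} = -2 + \frac{D D D + 1}{4} = -2 + \frac{D^{2} D + 1}{4} = -2 + \frac{D^{3} + 1}{4} = -2 + \frac{1 + D^{3}}{4} = -2 + \left(\frac{1}{4} + \frac{D^{3}}{4}\right) = - \frac{7}{4} + \frac{D^{3}}{4}$)
$9 + 42 S{\left(-5,-3 \right)} \left(-3 + 5\right) = 9 + 42 \left(- \frac{7}{4} + \frac{\left(-5\right)^{3}}{4}\right) \left(-3 + 5\right) = 9 + 42 \left(- \frac{7}{4} + \frac{1}{4} \left(-125\right)\right) 2 = 9 + 42 \left(- \frac{7}{4} - \frac{125}{4}\right) 2 = 9 + 42 \left(\left(-33\right) 2\right) = 9 + 42 \left(-66\right) = 9 - 2772 = -2763$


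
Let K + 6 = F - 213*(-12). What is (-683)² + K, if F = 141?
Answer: 469180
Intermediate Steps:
K = 2691 (K = -6 + (141 - 213*(-12)) = -6 + (141 + 2556) = -6 + 2697 = 2691)
(-683)² + K = (-683)² + 2691 = 466489 + 2691 = 469180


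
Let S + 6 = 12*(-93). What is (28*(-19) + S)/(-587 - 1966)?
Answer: 1654/2553 ≈ 0.64787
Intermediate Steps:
S = -1122 (S = -6 + 12*(-93) = -6 - 1116 = -1122)
(28*(-19) + S)/(-587 - 1966) = (28*(-19) - 1122)/(-587 - 1966) = (-532 - 1122)/(-2553) = -1654*(-1/2553) = 1654/2553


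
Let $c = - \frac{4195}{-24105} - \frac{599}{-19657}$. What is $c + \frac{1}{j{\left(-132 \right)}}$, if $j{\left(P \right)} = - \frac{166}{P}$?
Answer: $\frac{7863122368}{7865610951} \approx 0.99968$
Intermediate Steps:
$c = \frac{19380002}{94766397}$ ($c = \left(-4195\right) \left(- \frac{1}{24105}\right) - - \frac{599}{19657} = \frac{839}{4821} + \frac{599}{19657} = \frac{19380002}{94766397} \approx 0.2045$)
$c + \frac{1}{j{\left(-132 \right)}} = \frac{19380002}{94766397} + \frac{1}{\left(-166\right) \frac{1}{-132}} = \frac{19380002}{94766397} + \frac{1}{\left(-166\right) \left(- \frac{1}{132}\right)} = \frac{19380002}{94766397} + \frac{1}{\frac{83}{66}} = \frac{19380002}{94766397} + \frac{66}{83} = \frac{7863122368}{7865610951}$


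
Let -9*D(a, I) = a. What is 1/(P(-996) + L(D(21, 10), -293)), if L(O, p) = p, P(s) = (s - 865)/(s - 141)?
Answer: -1137/331280 ≈ -0.0034321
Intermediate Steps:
P(s) = (-865 + s)/(-141 + s)
D(a, I) = -a/9
1/(P(-996) + L(D(21, 10), -293)) = 1/((-865 - 996)/(-141 - 996) - 293) = 1/(-1861/(-1137) - 293) = 1/(-1/1137*(-1861) - 293) = 1/(1861/1137 - 293) = 1/(-331280/1137) = -1137/331280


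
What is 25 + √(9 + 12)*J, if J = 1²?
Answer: 25 + √21 ≈ 29.583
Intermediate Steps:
J = 1
25 + √(9 + 12)*J = 25 + √(9 + 12)*1 = 25 + √21*1 = 25 + √21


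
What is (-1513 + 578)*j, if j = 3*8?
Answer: -22440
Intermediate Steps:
j = 24
(-1513 + 578)*j = (-1513 + 578)*24 = -935*24 = -22440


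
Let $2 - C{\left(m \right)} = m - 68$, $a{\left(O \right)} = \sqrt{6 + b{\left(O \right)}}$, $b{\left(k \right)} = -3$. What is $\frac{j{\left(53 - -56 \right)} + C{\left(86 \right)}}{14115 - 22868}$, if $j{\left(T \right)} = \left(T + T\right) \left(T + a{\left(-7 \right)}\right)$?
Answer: $- \frac{23746}{8753} - \frac{218 \sqrt{3}}{8753} \approx -2.756$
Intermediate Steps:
$a{\left(O \right)} = \sqrt{3}$ ($a{\left(O \right)} = \sqrt{6 - 3} = \sqrt{3}$)
$j{\left(T \right)} = 2 T \left(T + \sqrt{3}\right)$ ($j{\left(T \right)} = \left(T + T\right) \left(T + \sqrt{3}\right) = 2 T \left(T + \sqrt{3}\right)$)
$C{\left(m \right)} = 70 - m$ ($C{\left(m \right)} = 2 - \left(m - 68\right) = 2 - \left(-68 + m\right) = 70 - m$)
$\frac{j{\left(53 - -56 \right)} + C{\left(86 \right)}}{14115 - 22868} = \frac{2 \left(53 - -56\right) \left(\left(53 - -56\right) + \sqrt{3}\right) + \left(70 - 86\right)}{14115 - 22868} = \frac{2 \left(53 + 56\right) \left(\left(53 + 56\right) + \sqrt{3}\right) + \left(70 - 86\right)}{-8753} = \left(2 \cdot 109 \left(109 + \sqrt{3}\right) - 16\right) \left(- \frac{1}{8753}\right) = \left(\left(23762 + 218 \sqrt{3}\right) - 16\right) \left(- \frac{1}{8753}\right) = \left(23746 + 218 \sqrt{3}\right) \left(- \frac{1}{8753}\right) = - \frac{23746}{8753} - \frac{218 \sqrt{3}}{8753}$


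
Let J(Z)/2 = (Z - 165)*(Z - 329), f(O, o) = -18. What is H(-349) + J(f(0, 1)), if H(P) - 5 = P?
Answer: 126658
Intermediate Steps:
J(Z) = 2*(-329 + Z)*(-165 + Z) (J(Z) = 2*((Z - 165)*(Z - 329)) = 2*((-165 + Z)*(-329 + Z)) = 2*((-329 + Z)*(-165 + Z)) = 2*(-329 + Z)*(-165 + Z))
H(P) = 5 + P
H(-349) + J(f(0, 1)) = (5 - 349) + (108570 - 988*(-18) + 2*(-18)²) = -344 + (108570 + 17784 + 2*324) = -344 + (108570 + 17784 + 648) = -344 + 127002 = 126658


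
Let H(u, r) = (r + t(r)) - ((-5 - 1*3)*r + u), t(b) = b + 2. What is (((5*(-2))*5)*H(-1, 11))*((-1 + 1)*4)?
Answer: 0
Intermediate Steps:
t(b) = 2 + b
H(u, r) = 2 - u + 10*r (H(u, r) = (r + (2 + r)) - ((-5 - 1*3)*r + u) = (2 + 2*r) - ((-5 - 3)*r + u) = (2 + 2*r) - (-8*r + u) = (2 + 2*r) - (u - 8*r) = (2 + 2*r) + (-u + 8*r) = 2 - u + 10*r)
(((5*(-2))*5)*H(-1, 11))*((-1 + 1)*4) = (((5*(-2))*5)*(2 - 1*(-1) + 10*11))*((-1 + 1)*4) = ((-10*5)*(2 + 1 + 110))*(0*4) = -50*113*0 = -5650*0 = 0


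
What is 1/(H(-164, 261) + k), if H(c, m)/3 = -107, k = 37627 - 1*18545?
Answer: 1/18761 ≈ 5.3302e-5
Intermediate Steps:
k = 19082 (k = 37627 - 18545 = 19082)
H(c, m) = -321 (H(c, m) = 3*(-107) = -321)
1/(H(-164, 261) + k) = 1/(-321 + 19082) = 1/18761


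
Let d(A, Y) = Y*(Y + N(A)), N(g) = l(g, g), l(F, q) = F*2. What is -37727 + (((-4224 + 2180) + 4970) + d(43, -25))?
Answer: -36326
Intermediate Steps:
l(F, q) = 2*F
N(g) = 2*g
d(A, Y) = Y*(Y + 2*A)
-37727 + (((-4224 + 2180) + 4970) + d(43, -25)) = -37727 + (((-4224 + 2180) + 4970) - 25*(-25 + 2*43)) = -37727 + ((-2044 + 4970) - 25*(-25 + 86)) = -37727 + (2926 - 25*61) = -37727 + (2926 - 1525) = -37727 + 1401 = -36326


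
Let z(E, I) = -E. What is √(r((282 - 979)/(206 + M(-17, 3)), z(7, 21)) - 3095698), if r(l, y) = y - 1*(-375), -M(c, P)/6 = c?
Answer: 7*I*√63170 ≈ 1759.4*I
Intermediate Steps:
M(c, P) = -6*c
r(l, y) = 375 + y (r(l, y) = y + 375 = 375 + y)
√(r((282 - 979)/(206 + M(-17, 3)), z(7, 21)) - 3095698) = √((375 - 1*7) - 3095698) = √((375 - 7) - 3095698) = √(368 - 3095698) = √(-3095330) = 7*I*√63170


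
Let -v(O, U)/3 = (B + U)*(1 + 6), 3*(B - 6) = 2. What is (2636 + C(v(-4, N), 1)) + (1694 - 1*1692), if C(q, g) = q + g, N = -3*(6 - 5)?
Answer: 2562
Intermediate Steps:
B = 20/3 (B = 6 + (⅓)*2 = 6 + ⅔ = 20/3 ≈ 6.6667)
N = -3 (N = -3*1 = -3)
v(O, U) = -140 - 21*U (v(O, U) = -3*(20/3 + U)*(1 + 6) = -3*(20/3 + U)*7 = -3*(140/3 + 7*U) = -140 - 21*U)
C(q, g) = g + q
(2636 + C(v(-4, N), 1)) + (1694 - 1*1692) = (2636 + (1 + (-140 - 21*(-3)))) + (1694 - 1*1692) = (2636 + (1 + (-140 + 63))) + (1694 - 1692) = (2636 + (1 - 77)) + 2 = (2636 - 76) + 2 = 2560 + 2 = 2562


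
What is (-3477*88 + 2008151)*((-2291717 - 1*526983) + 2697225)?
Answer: -206771708125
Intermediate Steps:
(-3477*88 + 2008151)*((-2291717 - 1*526983) + 2697225) = (-305976 + 2008151)*((-2291717 - 526983) + 2697225) = 1702175*(-2818700 + 2697225) = 1702175*(-121475) = -206771708125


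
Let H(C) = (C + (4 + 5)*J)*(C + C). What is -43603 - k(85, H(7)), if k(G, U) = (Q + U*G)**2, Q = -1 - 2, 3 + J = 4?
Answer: -362450972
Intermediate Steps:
J = 1 (J = -3 + 4 = 1)
Q = -3
H(C) = 2*C*(9 + C) (H(C) = (C + (4 + 5)*1)*(C + C) = (C + 9*1)*(2*C) = (C + 9)*(2*C) = (9 + C)*(2*C) = 2*C*(9 + C))
k(G, U) = (-3 + G*U)**2 (k(G, U) = (-3 + U*G)**2 = (-3 + G*U)**2)
-43603 - k(85, H(7)) = -43603 - (-3 + 85*(2*7*(9 + 7)))**2 = -43603 - (-3 + 85*(2*7*16))**2 = -43603 - (-3 + 85*224)**2 = -43603 - (-3 + 19040)**2 = -43603 - 1*19037**2 = -43603 - 1*362407369 = -43603 - 362407369 = -362450972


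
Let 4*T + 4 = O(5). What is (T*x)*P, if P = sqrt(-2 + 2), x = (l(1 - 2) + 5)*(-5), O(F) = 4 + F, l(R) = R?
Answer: 0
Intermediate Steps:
x = -20 (x = ((1 - 2) + 5)*(-5) = (-1 + 5)*(-5) = 4*(-5) = -20)
P = 0 (P = sqrt(0) = 0)
T = 5/4 (T = -1 + (4 + 5)/4 = -1 + (1/4)*9 = -1 + 9/4 = 5/4 ≈ 1.2500)
(T*x)*P = ((5/4)*(-20))*0 = -25*0 = 0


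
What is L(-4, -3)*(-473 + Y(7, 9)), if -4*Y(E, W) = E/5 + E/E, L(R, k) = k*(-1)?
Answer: -7104/5 ≈ -1420.8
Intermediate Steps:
L(R, k) = -k
Y(E, W) = -¼ - E/20 (Y(E, W) = -(E/5 + E/E)/4 = -(E*(⅕) + 1)/4 = -(E/5 + 1)/4 = -(1 + E/5)/4 = -¼ - E/20)
L(-4, -3)*(-473 + Y(7, 9)) = (-1*(-3))*(-473 + (-¼ - 1/20*7)) = 3*(-473 + (-¼ - 7/20)) = 3*(-473 - ⅗) = 3*(-2368/5) = -7104/5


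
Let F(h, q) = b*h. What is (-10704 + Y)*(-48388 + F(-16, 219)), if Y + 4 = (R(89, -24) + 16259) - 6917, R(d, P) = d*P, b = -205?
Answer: 157968216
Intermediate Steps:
R(d, P) = P*d
F(h, q) = -205*h
Y = 7202 (Y = -4 + ((-24*89 + 16259) - 6917) = -4 + ((-2136 + 16259) - 6917) = -4 + (14123 - 6917) = -4 + 7206 = 7202)
(-10704 + Y)*(-48388 + F(-16, 219)) = (-10704 + 7202)*(-48388 - 205*(-16)) = -3502*(-48388 + 3280) = -3502*(-45108) = 157968216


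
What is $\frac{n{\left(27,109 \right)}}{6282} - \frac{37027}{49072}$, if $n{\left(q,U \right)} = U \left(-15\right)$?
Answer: $- \frac{52139389}{51378384} \approx -1.0148$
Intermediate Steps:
$n{\left(q,U \right)} = - 15 U$
$\frac{n{\left(27,109 \right)}}{6282} - \frac{37027}{49072} = \frac{\left(-15\right) 109}{6282} - \frac{37027}{49072} = \left(-1635\right) \frac{1}{6282} - \frac{37027}{49072} = - \frac{545}{2094} - \frac{37027}{49072} = - \frac{52139389}{51378384}$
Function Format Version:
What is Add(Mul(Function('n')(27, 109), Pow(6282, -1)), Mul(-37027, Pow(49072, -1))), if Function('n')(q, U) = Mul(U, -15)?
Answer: Rational(-52139389, 51378384) ≈ -1.0148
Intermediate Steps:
Function('n')(q, U) = Mul(-15, U)
Add(Mul(Function('n')(27, 109), Pow(6282, -1)), Mul(-37027, Pow(49072, -1))) = Add(Mul(Mul(-15, 109), Pow(6282, -1)), Mul(-37027, Pow(49072, -1))) = Add(Mul(-1635, Rational(1, 6282)), Mul(-37027, Rational(1, 49072))) = Add(Rational(-545, 2094), Rational(-37027, 49072)) = Rational(-52139389, 51378384)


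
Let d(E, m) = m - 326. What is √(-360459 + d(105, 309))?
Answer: 2*I*√90119 ≈ 600.4*I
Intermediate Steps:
d(E, m) = -326 + m
√(-360459 + d(105, 309)) = √(-360459 + (-326 + 309)) = √(-360459 - 17) = √(-360476) = 2*I*√90119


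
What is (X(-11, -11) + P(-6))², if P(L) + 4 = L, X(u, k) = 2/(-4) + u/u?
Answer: 361/4 ≈ 90.250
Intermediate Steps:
X(u, k) = ½ (X(u, k) = 2*(-¼) + 1 = -½ + 1 = ½)
P(L) = -4 + L
(X(-11, -11) + P(-6))² = (½ + (-4 - 6))² = (½ - 10)² = (-19/2)² = 361/4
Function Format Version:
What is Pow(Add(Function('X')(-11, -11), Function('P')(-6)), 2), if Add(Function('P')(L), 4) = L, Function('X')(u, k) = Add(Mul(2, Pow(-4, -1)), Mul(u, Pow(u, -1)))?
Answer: Rational(361, 4) ≈ 90.250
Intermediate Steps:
Function('X')(u, k) = Rational(1, 2) (Function('X')(u, k) = Add(Mul(2, Rational(-1, 4)), 1) = Add(Rational(-1, 2), 1) = Rational(1, 2))
Function('P')(L) = Add(-4, L)
Pow(Add(Function('X')(-11, -11), Function('P')(-6)), 2) = Pow(Add(Rational(1, 2), Add(-4, -6)), 2) = Pow(Add(Rational(1, 2), -10), 2) = Pow(Rational(-19, 2), 2) = Rational(361, 4)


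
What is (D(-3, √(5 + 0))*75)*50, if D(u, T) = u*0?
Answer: 0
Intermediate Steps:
D(u, T) = 0
(D(-3, √(5 + 0))*75)*50 = (0*75)*50 = 0*50 = 0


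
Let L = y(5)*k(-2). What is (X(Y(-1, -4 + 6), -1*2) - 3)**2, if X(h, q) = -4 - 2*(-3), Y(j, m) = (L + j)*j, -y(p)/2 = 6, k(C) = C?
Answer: 1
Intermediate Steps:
y(p) = -12 (y(p) = -2*6 = -12)
L = 24 (L = -12*(-2) = 24)
Y(j, m) = j*(24 + j) (Y(j, m) = (24 + j)*j = j*(24 + j))
X(h, q) = 2 (X(h, q) = -4 + 6 = 2)
(X(Y(-1, -4 + 6), -1*2) - 3)**2 = (2 - 3)**2 = (-1)**2 = 1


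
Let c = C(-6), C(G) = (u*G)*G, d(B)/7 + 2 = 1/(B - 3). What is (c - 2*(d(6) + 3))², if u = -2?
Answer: 26896/9 ≈ 2988.4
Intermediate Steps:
d(B) = -14 + 7/(-3 + B) (d(B) = -14 + 7/(B - 3) = -14 + 7/(-3 + B))
C(G) = -2*G² (C(G) = (-2*G)*G = -2*G²)
c = -72 (c = -2*(-6)² = -2*36 = -72)
(c - 2*(d(6) + 3))² = (-72 - 2*(7*(7 - 2*6)/(-3 + 6) + 3))² = (-72 - 2*(7*(7 - 12)/3 + 3))² = (-72 - 2*(7*(⅓)*(-5) + 3))² = (-72 - 2*(-35/3 + 3))² = (-72 - 2*(-26/3))² = (-72 + 52/3)² = (-164/3)² = 26896/9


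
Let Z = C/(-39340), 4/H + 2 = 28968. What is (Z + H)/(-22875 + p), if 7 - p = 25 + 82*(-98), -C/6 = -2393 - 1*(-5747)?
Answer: -10411949/302319373055 ≈ -3.4440e-5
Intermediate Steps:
C = -20124 (C = -6*(-2393 - 1*(-5747)) = -6*(-2393 + 5747) = -6*3354 = -20124)
H = 2/14483 (H = 4/(-2 + 28968) = 4/28966 = 4*(1/28966) = 2/14483 ≈ 0.00013809)
Z = 5031/9835 (Z = -20124/(-39340) = -20124*(-1/39340) = 5031/9835 ≈ 0.51154)
p = 8018 (p = 7 - (25 + 82*(-98)) = 7 - (25 - 8036) = 7 - 1*(-8011) = 7 + 8011 = 8018)
(Z + H)/(-22875 + p) = (5031/9835 + 2/14483)/(-22875 + 8018) = (10411949/20348615)/(-14857) = (10411949/20348615)*(-1/14857) = -10411949/302319373055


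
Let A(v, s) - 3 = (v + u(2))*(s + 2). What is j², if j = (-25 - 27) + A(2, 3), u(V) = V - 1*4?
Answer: 2401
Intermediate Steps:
u(V) = -4 + V (u(V) = V - 4 = -4 + V)
A(v, s) = 3 + (-2 + v)*(2 + s) (A(v, s) = 3 + (v + (-4 + 2))*(s + 2) = 3 + (v - 2)*(2 + s) = 3 + (-2 + v)*(2 + s))
j = -49 (j = (-25 - 27) + (-1 - 2*3 + 2*2 + 3*2) = -52 + (-1 - 6 + 4 + 6) = -52 + 3 = -49)
j² = (-49)² = 2401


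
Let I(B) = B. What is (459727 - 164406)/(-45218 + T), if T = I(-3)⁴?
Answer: -295321/45137 ≈ -6.5428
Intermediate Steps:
T = 81 (T = (-3)⁴ = 81)
(459727 - 164406)/(-45218 + T) = (459727 - 164406)/(-45218 + 81) = 295321/(-45137) = 295321*(-1/45137) = -295321/45137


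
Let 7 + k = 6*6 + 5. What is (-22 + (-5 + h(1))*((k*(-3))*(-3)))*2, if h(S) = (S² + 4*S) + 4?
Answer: 2404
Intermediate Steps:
k = 34 (k = -7 + (6*6 + 5) = -7 + (36 + 5) = -7 + 41 = 34)
h(S) = 4 + S² + 4*S
(-22 + (-5 + h(1))*((k*(-3))*(-3)))*2 = (-22 + (-5 + (4 + 1² + 4*1))*((34*(-3))*(-3)))*2 = (-22 + (-5 + (4 + 1 + 4))*(-102*(-3)))*2 = (-22 + (-5 + 9)*306)*2 = (-22 + 4*306)*2 = (-22 + 1224)*2 = 1202*2 = 2404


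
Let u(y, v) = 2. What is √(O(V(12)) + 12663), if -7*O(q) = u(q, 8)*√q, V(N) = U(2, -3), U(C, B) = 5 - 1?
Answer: √620459/7 ≈ 112.53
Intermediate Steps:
U(C, B) = 4
V(N) = 4
O(q) = -2*√q/7
√(O(V(12)) + 12663) = √(-2*√4/7 + 12663) = √(-2/7*2 + 12663) = √(-4/7 + 12663) = √(88637/7) = √620459/7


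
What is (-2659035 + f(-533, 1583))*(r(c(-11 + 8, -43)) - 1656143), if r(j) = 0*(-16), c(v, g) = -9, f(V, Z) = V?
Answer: 4404624926224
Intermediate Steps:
r(j) = 0
(-2659035 + f(-533, 1583))*(r(c(-11 + 8, -43)) - 1656143) = (-2659035 - 533)*(0 - 1656143) = -2659568*(-1656143) = 4404624926224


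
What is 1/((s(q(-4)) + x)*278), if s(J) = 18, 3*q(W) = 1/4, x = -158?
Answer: -1/38920 ≈ -2.5694e-5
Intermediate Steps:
q(W) = 1/12 (q(W) = (⅓)/4 = (⅓)*(¼) = 1/12)
1/((s(q(-4)) + x)*278) = 1/((18 - 158)*278) = 1/(-140*278) = 1/(-38920) = -1/38920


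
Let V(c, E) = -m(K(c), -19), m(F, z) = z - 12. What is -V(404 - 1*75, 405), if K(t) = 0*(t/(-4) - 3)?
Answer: -31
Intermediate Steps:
K(t) = 0 (K(t) = 0*(t*(-1/4) - 3) = 0*(-t/4 - 3) = 0*(-3 - t/4) = 0)
m(F, z) = -12 + z
V(c, E) = 31 (V(c, E) = -(-12 - 19) = -1*(-31) = 31)
-V(404 - 1*75, 405) = -1*31 = -31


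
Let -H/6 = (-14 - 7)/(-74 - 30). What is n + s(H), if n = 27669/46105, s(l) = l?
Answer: -1465827/2397460 ≈ -0.61141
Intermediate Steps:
H = -63/52 (H = -6*(-14 - 7)/(-74 - 30) = -(-126)/(-104) = -(-126)*(-1)/104 = -6*21/104 = -63/52 ≈ -1.2115)
n = 27669/46105 (n = 27669*(1/46105) = 27669/46105 ≈ 0.60013)
n + s(H) = 27669/46105 - 63/52 = -1465827/2397460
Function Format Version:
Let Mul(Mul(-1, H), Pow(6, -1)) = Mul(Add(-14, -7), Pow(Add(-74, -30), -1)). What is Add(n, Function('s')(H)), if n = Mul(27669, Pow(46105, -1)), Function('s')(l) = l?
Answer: Rational(-1465827, 2397460) ≈ -0.61141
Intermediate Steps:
H = Rational(-63, 52) (H = Mul(-6, Mul(Add(-14, -7), Pow(Add(-74, -30), -1))) = Mul(-6, Mul(-21, Pow(-104, -1))) = Mul(-6, Mul(-21, Rational(-1, 104))) = Mul(-6, Rational(21, 104)) = Rational(-63, 52) ≈ -1.2115)
n = Rational(27669, 46105) (n = Mul(27669, Rational(1, 46105)) = Rational(27669, 46105) ≈ 0.60013)
Add(n, Function('s')(H)) = Add(Rational(27669, 46105), Rational(-63, 52)) = Rational(-1465827, 2397460)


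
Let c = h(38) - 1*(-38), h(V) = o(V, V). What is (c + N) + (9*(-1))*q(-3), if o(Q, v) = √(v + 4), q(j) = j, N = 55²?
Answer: 3090 + √42 ≈ 3096.5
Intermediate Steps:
N = 3025
o(Q, v) = √(4 + v)
h(V) = √(4 + V)
c = 38 + √42 (c = √(4 + 38) - 1*(-38) = √42 + 38 = 38 + √42 ≈ 44.481)
(c + N) + (9*(-1))*q(-3) = ((38 + √42) + 3025) + (9*(-1))*(-3) = (3063 + √42) - 9*(-3) = (3063 + √42) + 27 = 3090 + √42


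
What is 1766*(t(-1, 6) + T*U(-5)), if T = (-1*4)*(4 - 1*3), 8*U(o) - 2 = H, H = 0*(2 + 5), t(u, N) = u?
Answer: -3532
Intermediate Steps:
H = 0 (H = 0*7 = 0)
U(o) = 1/4 (U(o) = 1/4 + (1/8)*0 = 1/4 + 0 = 1/4)
T = -4 (T = -4*(4 - 3) = -4*1 = -4)
1766*(t(-1, 6) + T*U(-5)) = 1766*(-1 - 4*1/4) = 1766*(-1 - 1) = 1766*(-2) = -3532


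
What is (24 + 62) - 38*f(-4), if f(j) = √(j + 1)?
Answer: 86 - 38*I*√3 ≈ 86.0 - 65.818*I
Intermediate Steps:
f(j) = √(1 + j)
(24 + 62) - 38*f(-4) = (24 + 62) - 38*√(1 - 4) = 86 - 38*I*√3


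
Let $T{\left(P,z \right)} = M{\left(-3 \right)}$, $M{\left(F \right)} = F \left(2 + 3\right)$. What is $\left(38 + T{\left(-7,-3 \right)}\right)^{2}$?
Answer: $529$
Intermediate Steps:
$M{\left(F \right)} = 5 F$ ($M{\left(F \right)} = F 5 = 5 F$)
$T{\left(P,z \right)} = -15$ ($T{\left(P,z \right)} = 5 \left(-3\right) = -15$)
$\left(38 + T{\left(-7,-3 \right)}\right)^{2} = \left(38 - 15\right)^{2} = 23^{2} = 529$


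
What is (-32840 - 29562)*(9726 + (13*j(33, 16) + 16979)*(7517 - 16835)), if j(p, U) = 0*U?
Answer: 9872033591592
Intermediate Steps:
j(p, U) = 0
(-32840 - 29562)*(9726 + (13*j(33, 16) + 16979)*(7517 - 16835)) = (-32840 - 29562)*(9726 + (13*0 + 16979)*(7517 - 16835)) = -62402*(9726 + (0 + 16979)*(-9318)) = -62402*(9726 + 16979*(-9318)) = -62402*(9726 - 158210322) = -62402*(-158200596) = 9872033591592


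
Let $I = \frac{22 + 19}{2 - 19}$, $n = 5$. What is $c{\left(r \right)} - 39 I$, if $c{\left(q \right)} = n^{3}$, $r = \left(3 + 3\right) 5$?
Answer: $\frac{3724}{17} \approx 219.06$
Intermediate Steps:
$r = 30$ ($r = 6 \cdot 5 = 30$)
$I = - \frac{41}{17}$ ($I = \frac{41}{-17} = 41 \left(- \frac{1}{17}\right) = - \frac{41}{17} \approx -2.4118$)
$c{\left(q \right)} = 125$ ($c{\left(q \right)} = 5^{3} = 125$)
$c{\left(r \right)} - 39 I = 125 - - \frac{1599}{17} = 125 + \frac{1599}{17} = \frac{3724}{17}$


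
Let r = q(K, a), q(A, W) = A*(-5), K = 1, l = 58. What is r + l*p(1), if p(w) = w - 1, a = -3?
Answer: -5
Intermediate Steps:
q(A, W) = -5*A
r = -5 (r = -5*1 = -5)
p(w) = -1 + w
r + l*p(1) = -5 + 58*(-1 + 1) = -5 + 58*0 = -5 + 0 = -5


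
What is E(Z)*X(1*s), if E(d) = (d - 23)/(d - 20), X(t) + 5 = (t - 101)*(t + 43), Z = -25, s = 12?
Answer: -15680/3 ≈ -5226.7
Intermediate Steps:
X(t) = -5 + (-101 + t)*(43 + t) (X(t) = -5 + (t - 101)*(t + 43) = -5 + (-101 + t)*(43 + t))
E(d) = (-23 + d)/(-20 + d)
E(Z)*X(1*s) = ((-23 - 25)/(-20 - 25))*(-4348 + (1*12)² - 58*12) = (-48/(-45))*(-4348 + 12² - 58*12) = (-1/45*(-48))*(-4348 + 144 - 696) = (16/15)*(-4900) = -15680/3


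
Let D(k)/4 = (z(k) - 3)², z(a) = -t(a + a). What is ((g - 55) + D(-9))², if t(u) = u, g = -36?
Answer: 654481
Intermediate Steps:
z(a) = -2*a (z(a) = -(a + a) = -2*a)
D(k) = 4*(-3 - 2*k)² (D(k) = 4*(-2*k - 3)² = 4*(-3 - 2*k)²)
((g - 55) + D(-9))² = ((-36 - 55) + 4*(3 + 2*(-9))²)² = (-91 + 4*(3 - 18)²)² = (-91 + 4*(-15)²)² = (-91 + 4*225)² = (-91 + 900)² = 809² = 654481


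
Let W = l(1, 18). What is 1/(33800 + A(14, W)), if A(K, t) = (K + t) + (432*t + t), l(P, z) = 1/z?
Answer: 9/304543 ≈ 2.9552e-5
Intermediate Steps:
W = 1/18 ≈ 0.055556
A(K, t) = K + 434*t (A(K, t) = (K + t) + 433*t = K + 434*t)
1/(33800 + A(14, W)) = 1/(33800 + (14 + 434*(1/18))) = 1/(33800 + (14 + 217/9)) = 1/(33800 + 343/9) = 1/(304543/9) = 9/304543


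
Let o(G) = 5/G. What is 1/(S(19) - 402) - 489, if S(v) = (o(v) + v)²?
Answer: -5460535/11166 ≈ -489.03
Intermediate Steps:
S(v) = (v + 5/v)² (S(v) = (5/v + v)² = (v + 5/v)²)
1/(S(19) - 402) - 489 = 1/((5 + 19²)²/19² - 402) - 489 = 1/((5 + 361)²/361 - 402) - 489 = 1/((1/361)*366² - 402) - 489 = 1/((1/361)*133956 - 402) - 489 = 1/(133956/361 - 402) - 489 = 1/(-11166/361) - 489 = -361/11166 - 489 = -5460535/11166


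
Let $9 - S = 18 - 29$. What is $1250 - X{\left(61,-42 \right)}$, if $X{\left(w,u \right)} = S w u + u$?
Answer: $52532$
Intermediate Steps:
$S = 20$ ($S = 9 - \left(18 - 29\right) = 9 - -11 = 9 + 11 = 20$)
$X{\left(w,u \right)} = u + 20 u w$ ($X{\left(w,u \right)} = 20 w u + u = 20 u w + u = u + 20 u w$)
$1250 - X{\left(61,-42 \right)} = 1250 - - 42 \left(1 + 20 \cdot 61\right) = 1250 - - 42 \left(1 + 1220\right) = 1250 - \left(-42\right) 1221 = 1250 - -51282 = 1250 + 51282 = 52532$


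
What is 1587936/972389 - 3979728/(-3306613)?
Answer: 9120533550960/3215314108457 ≈ 2.8366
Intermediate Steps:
1587936/972389 - 3979728/(-3306613) = 1587936*(1/972389) - 3979728*(-1/3306613) = 1587936/972389 + 3979728/3306613 = 9120533550960/3215314108457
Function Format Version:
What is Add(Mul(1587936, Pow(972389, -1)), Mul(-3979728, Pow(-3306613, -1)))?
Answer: Rational(9120533550960, 3215314108457) ≈ 2.8366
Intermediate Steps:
Add(Mul(1587936, Pow(972389, -1)), Mul(-3979728, Pow(-3306613, -1))) = Add(Mul(1587936, Rational(1, 972389)), Mul(-3979728, Rational(-1, 3306613))) = Add(Rational(1587936, 972389), Rational(3979728, 3306613)) = Rational(9120533550960, 3215314108457)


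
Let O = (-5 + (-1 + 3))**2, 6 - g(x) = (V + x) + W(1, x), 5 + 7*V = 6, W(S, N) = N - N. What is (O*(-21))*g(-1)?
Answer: -1296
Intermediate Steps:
W(S, N) = 0
V = 1/7 (V = -5/7 + (1/7)*6 = -5/7 + 6/7 = 1/7 ≈ 0.14286)
g(x) = 41/7 - x (g(x) = 6 - ((1/7 + x) + 0) = 6 - (1/7 + x) = 6 + (-1/7 - x) = 41/7 - x)
O = 9 (O = (-5 + 2)**2 = (-3)**2 = 9)
(O*(-21))*g(-1) = (9*(-21))*(41/7 - 1*(-1)) = -189*(41/7 + 1) = -189*48/7 = -1296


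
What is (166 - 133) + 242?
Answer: 275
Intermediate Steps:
(166 - 133) + 242 = 33 + 242 = 275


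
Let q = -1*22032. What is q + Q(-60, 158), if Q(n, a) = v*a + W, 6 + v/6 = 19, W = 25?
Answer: -9683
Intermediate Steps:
v = 78 (v = -36 + 6*19 = -36 + 114 = 78)
q = -22032
Q(n, a) = 25 + 78*a (Q(n, a) = 78*a + 25 = 25 + 78*a)
q + Q(-60, 158) = -22032 + (25 + 78*158) = -22032 + (25 + 12324) = -22032 + 12349 = -9683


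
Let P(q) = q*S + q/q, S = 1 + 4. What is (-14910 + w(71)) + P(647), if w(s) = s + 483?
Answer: -11120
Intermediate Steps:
S = 5
P(q) = 1 + 5*q (P(q) = q*5 + q/q = 5*q + 1 = 1 + 5*q)
w(s) = 483 + s
(-14910 + w(71)) + P(647) = (-14910 + (483 + 71)) + (1 + 5*647) = (-14910 + 554) + (1 + 3235) = -14356 + 3236 = -11120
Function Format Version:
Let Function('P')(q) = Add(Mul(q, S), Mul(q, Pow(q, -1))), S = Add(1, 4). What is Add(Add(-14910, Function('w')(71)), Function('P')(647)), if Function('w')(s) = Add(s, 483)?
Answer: -11120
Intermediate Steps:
S = 5
Function('P')(q) = Add(1, Mul(5, q)) (Function('P')(q) = Add(Mul(q, 5), Mul(q, Pow(q, -1))) = Add(Mul(5, q), 1) = Add(1, Mul(5, q)))
Function('w')(s) = Add(483, s)
Add(Add(-14910, Function('w')(71)), Function('P')(647)) = Add(Add(-14910, Add(483, 71)), Add(1, Mul(5, 647))) = Add(Add(-14910, 554), Add(1, 3235)) = Add(-14356, 3236) = -11120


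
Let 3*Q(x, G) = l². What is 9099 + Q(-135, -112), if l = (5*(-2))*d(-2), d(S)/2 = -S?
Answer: 28897/3 ≈ 9632.3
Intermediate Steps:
d(S) = -2*S (d(S) = 2*(-S) = -2*S)
l = -40 (l = (5*(-2))*(-2*(-2)) = -10*4 = -40)
Q(x, G) = 1600/3 (Q(x, G) = (⅓)*(-40)² = (⅓)*1600 = 1600/3)
9099 + Q(-135, -112) = 9099 + 1600/3 = 28897/3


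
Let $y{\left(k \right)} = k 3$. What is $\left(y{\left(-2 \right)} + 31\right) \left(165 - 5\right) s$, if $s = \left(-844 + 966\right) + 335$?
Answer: $1828000$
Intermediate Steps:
$y{\left(k \right)} = 3 k$
$s = 457$ ($s = 122 + 335 = 457$)
$\left(y{\left(-2 \right)} + 31\right) \left(165 - 5\right) s = \left(3 \left(-2\right) + 31\right) \left(165 - 5\right) 457 = \left(-6 + 31\right) 160 \cdot 457 = 25 \cdot 160 \cdot 457 = 4000 \cdot 457 = 1828000$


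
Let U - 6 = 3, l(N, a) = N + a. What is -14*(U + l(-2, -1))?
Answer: -84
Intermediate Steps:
U = 9 (U = 6 + 3 = 9)
-14*(U + l(-2, -1)) = -14*(9 + (-2 - 1)) = -14*(9 - 3) = -14*6 = -84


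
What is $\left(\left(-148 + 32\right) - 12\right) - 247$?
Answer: $-375$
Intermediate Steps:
$\left(\left(-148 + 32\right) - 12\right) - 247 = \left(-116 - 12\right) - 247 = -128 - 247 = -375$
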